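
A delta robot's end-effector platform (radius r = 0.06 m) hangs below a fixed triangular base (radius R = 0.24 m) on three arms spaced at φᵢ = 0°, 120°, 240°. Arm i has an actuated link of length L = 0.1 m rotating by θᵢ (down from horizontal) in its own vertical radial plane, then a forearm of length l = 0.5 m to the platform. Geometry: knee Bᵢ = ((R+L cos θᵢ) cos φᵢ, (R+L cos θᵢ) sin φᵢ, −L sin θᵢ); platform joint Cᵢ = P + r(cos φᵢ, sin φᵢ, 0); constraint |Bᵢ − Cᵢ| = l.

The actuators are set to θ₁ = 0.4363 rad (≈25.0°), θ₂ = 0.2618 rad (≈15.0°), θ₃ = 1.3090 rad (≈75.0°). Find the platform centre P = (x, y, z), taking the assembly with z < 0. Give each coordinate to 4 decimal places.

(0.0455, 0.1145, -0.4738)

O1 = (0.2706·cos0.0°, 0.2706·sin0.0°, -0.0423) = (0.2706, 0.0000, -0.0423)
φ2=120.0°: virtual centre (-0.1383, 0.2395, -0.0259), radius l
arm 3 at φ=240.0°: (R−r)+L cos θ3 = 0.2059;  O3 = (-0.1029, -0.1783, -0.0966)
eliminate P² terms by subtracting sphere 1 from 2 and 3
plane₁₂: -0.8179x+0.4791y+0.0328z = 0.0021
det = 0.6496;  x = 0.0160+-0.0622z,  y = 0.0318+-0.1745z
sphere 1 gives Az²+Bz+C=0 with A=1.0343, B=0.1051, C=-0.1824;  B²−4AC=0.7656;  roots -0.4738, 0.3722;  negative root z = -0.4738
x = 0.0455, y = 0.1145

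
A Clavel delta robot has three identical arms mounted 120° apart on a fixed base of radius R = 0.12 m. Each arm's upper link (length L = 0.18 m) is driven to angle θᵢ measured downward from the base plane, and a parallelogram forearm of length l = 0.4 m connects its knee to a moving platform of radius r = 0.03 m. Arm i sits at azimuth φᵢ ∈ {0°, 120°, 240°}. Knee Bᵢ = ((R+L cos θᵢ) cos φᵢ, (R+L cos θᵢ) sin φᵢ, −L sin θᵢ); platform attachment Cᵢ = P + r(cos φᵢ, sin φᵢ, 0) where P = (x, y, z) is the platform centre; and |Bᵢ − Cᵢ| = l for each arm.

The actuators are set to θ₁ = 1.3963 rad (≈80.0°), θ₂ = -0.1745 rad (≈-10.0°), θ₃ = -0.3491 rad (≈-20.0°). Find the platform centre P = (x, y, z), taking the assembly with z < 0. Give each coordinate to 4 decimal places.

(-0.2717, -0.0174, -0.2498)

arm 1 at φ=0.0°: (R−r)+L cos θ1 = 0.1213;  O1 = (0.1213, 0.0000, -0.1773)
φ2=120.0°: virtual centre (-0.1336, 0.2315, 0.0313), radius l
φ3=240.0°: virtual centre (-0.1296, -0.2244, 0.0616), radius l
subtract pairs → two planes through P
[-0.5098 0.4629 0.4170]·P = 0.0263;  [-0.5016 -0.4488 0.4777]·P = 0.0248
Cramer: x(z) = -0.0505+0.8856z;  y(z) = 0.0012+0.0744z
into |P−O₁|² = l²: 1.7899z² + 0.0505z + -0.0991 = 0;  Δ = 0.7119;  z = -0.2498 or 0.2216 → z<0 root = -0.2498
x = -0.2717, y = -0.0174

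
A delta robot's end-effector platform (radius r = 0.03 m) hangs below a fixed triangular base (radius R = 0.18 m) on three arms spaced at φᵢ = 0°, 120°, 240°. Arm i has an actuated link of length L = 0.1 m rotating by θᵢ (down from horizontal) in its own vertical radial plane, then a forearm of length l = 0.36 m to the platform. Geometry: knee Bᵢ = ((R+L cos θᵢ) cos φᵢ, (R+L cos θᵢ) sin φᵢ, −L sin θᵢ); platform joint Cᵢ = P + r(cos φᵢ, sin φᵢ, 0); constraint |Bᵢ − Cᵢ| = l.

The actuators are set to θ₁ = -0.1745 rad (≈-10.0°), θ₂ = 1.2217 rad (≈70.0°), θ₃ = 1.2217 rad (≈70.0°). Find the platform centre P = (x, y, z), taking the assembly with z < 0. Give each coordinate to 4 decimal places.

φ1=0.0°: virtual centre (0.2485, 0.0000, 0.0174), radius l
φ2=120.0°: virtual centre (-0.0921, 0.1595, -0.0940), radius l
arm 3 at φ=240.0°: e+L cos θ3 = 0.1842;  S3 = (-0.0921, -0.1595, -0.0940)
eliminate P² terms by subtracting sphere 1 from 2 and 3
linear system: -0.6812x+0.3191y = -0.0193−-0.2227z; -0.6812x+-0.3191y = -0.0193−-0.2227z
Cramer: x(z) = 0.0283-0.3269z;  y(z) = 0.0000+0.0000z
into |P−S₁|² = l²: 1.1069z² + 0.1092z + -0.0808 = 0;  Δ = 0.3698;  z = -0.3240 or 0.2254 → z<0 root = -0.3240
x = 0.1342, y = 0.0000

(0.1342, 0.0000, -0.3240)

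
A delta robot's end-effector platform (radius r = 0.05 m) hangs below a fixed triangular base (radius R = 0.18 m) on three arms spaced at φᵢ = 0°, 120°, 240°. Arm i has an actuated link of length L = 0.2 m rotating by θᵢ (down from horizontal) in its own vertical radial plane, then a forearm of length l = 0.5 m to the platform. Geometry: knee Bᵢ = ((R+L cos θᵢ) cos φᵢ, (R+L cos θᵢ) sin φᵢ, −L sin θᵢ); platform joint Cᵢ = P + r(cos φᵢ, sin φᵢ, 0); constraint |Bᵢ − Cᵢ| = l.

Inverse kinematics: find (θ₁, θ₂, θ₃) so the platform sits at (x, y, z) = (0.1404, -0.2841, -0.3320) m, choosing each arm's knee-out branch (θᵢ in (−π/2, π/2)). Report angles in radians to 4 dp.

rotate P by −φ1: (0.1404, -0.2841, -0.3320)
  A cos θ + B sin θ = C:  -0.0104·cos θ + -0.3320·sin θ = 0.0474
  γ=atan2(-0.3320,-0.0104)=-1.6021;  ψ=arccos(0.1427)=1.4276;  θ1=γ+ψ≈-0.1745
φ2=120.0° → target in arm frame (-0.3162, 0.0205)
  A=0.4462, B=-0.3320, C=(l²−L²−A²−y'²−z²)/(2L)=-0.2494
  γ=atan2(-0.3320,0.4462)=-0.6396;  ψ=arccos(-0.4485)=2.0358;  θ2=γ+ψ≈1.3962
φ3=240.0° → target in arm frame (0.1758, 0.2636)
  e−x'=-0.0458;  (l²−L²−(e−x')²−y'²−z²)/2L = 0.0704
  θ3 = atan2(B,A) + arccos(C/0.3351) = -0.3489

θ₁ = -0.1745, θ₂ = 1.3962, θ₃ = -0.3489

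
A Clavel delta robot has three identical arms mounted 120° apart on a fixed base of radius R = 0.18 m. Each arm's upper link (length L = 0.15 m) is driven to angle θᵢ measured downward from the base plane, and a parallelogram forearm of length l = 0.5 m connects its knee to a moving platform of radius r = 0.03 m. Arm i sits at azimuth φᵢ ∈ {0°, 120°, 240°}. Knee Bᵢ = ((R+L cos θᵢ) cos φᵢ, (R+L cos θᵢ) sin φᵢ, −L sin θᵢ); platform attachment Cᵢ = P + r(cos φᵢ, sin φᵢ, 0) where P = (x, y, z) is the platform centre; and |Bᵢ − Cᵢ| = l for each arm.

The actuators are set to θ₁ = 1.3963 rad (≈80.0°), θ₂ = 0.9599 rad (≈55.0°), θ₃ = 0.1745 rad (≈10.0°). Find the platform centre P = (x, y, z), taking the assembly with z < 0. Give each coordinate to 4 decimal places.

arm 1 at φ=0.0°: (R−r)+L cos θ1 = 0.1760;  O1 = (0.1760, 0.0000, -0.1477)
φ2=120.0°: virtual centre (-0.1180, 0.2044, -0.1229), radius l
φ3=240.0°: virtual centre (-0.1489, -0.2578, -0.0260), radius l
|O₂|²−|O₁|² = 0.0180;  |O₃|²−|O₁|² = 0.0365
linear system: -0.5881x+0.4088y = 0.0180−0.0497z; -0.6498x+-0.5157y = 0.0365−0.2434z
det = 0.5689;  x = -0.0425+0.2199z,  y = -0.0172+0.1948z
quadratic in z: (1.0863)z²+(0.1926)z+(-0.1801)=0, √Δ=0.9054 → z ∈ {-0.5054, 0.3281}; z = -0.5054 (taking z<0)
x = -0.1537, y = -0.1156

(-0.1537, -0.1156, -0.5054)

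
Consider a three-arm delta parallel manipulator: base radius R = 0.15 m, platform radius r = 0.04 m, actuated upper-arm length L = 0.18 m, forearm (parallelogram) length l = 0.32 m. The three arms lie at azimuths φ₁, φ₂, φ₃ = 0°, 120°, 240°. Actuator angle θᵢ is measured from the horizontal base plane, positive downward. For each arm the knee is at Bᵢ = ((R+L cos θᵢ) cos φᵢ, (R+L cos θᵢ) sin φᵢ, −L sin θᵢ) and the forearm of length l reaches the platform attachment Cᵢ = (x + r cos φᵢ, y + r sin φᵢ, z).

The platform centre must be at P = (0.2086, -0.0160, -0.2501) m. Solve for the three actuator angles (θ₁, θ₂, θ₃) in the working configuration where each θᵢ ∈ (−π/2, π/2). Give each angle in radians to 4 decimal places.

arm 1 (φ=0.0°): x'=0.2086, y'=-0.0160
  e−x'=-0.0986;  (l²−L²−(e−x')²−y'²−z²)/2L = -0.0070
  θ1 = atan2(B,A) + arccos(C/0.2688) = -0.3494
rotate P by −φ2: (-0.1182, -0.1727, -0.2501)
  A=0.2282, B=-0.2501, C=(l²−L²−A²−y'²−z²)/(2L)=-0.2067
  √(A²+B²)=0.3385;  θ2 = -0.8312+2.2276 ≈ 1.3964
φ3=240.0° → target in arm frame (-0.0904, 0.1887)
  A=0.2004, B=-0.2501, C=(l²−L²−A²−y'²−z²)/(2L)=-0.1898
  θ3 = atan2(B,A) + arccos(C/0.3205) = 1.3093

θ₁ = -0.3494, θ₂ = 1.3964, θ₃ = 1.3093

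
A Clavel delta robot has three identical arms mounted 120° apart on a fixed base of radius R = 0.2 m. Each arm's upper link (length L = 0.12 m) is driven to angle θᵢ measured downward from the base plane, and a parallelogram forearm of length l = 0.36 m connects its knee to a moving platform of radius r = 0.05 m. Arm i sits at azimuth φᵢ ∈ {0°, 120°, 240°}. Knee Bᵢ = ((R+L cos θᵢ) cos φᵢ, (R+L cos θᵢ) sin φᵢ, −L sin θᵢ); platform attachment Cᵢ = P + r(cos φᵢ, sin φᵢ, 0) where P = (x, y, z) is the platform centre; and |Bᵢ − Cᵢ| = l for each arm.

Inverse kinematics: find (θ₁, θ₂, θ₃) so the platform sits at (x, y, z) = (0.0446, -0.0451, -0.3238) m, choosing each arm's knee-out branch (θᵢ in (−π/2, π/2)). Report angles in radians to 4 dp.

θ₁ = 0.3488, θ₂ = 0.9601, θ₃ = 0.5234

arm 1 (φ=0.0°): x'=0.0446, y'=-0.0451
  A=0.1054, B=-0.3238, C=(l²−L²−A²−y'²−z²)/(2L)=-0.0116
  θ1 = atan2(B,A) + arccos(C/0.3405) = 0.3488
φ2=120.0° → target in arm frame (-0.0614, -0.0161)
  e−x'=0.2114;  (l²−L²−(e−x')²−y'²−z²)/2L = -0.1441
  θ2 = atan2(B,A) + arccos(C/0.3867) = 0.9601
rotate P by −φ3: (0.0168, 0.0612, -0.3238)
  A cos θ + B sin θ = C:  0.1332·cos θ + -0.3238·sin θ = -0.0464
  √(A²+B²)=0.3501;  θ3 = -1.1804+1.7038 ≈ 0.5234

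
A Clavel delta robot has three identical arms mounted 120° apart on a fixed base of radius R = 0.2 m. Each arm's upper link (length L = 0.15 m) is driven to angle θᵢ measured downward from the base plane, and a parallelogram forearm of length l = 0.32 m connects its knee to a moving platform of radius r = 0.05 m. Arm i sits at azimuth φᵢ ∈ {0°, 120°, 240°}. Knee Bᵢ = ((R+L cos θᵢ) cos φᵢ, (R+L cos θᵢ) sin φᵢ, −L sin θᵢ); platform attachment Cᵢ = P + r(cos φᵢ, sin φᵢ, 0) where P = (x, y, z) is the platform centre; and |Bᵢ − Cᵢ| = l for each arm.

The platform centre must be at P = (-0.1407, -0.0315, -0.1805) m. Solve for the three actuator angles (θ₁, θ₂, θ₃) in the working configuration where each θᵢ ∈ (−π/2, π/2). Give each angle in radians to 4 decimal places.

θ₁ = 1.3962, θ₂ = 0.2621, θ₃ = -0.3499

φ1=0.0° → target in arm frame (-0.1407, -0.0315)
  A=0.2907, B=-0.1805, C=(l²−L²−A²−y'²−z²)/(2L)=-0.1273
  √(A²+B²)=0.3422;  θ1 = -0.5557+1.9519 ≈ 1.3962
arm 2 (φ=120.0°): x'=0.0431, y'=0.1376
  A cos θ + B sin θ = C:  0.1069·cos θ + -0.1805·sin θ = 0.0565
  √(A²+B²)=0.2098;  θ2 = -1.0360+1.2981 ≈ 0.2621
φ3=240.0° → target in arm frame (0.0976, -0.1061)
  A=0.0524, B=-0.1805, C=(l²−L²−A²−y'²−z²)/(2L)=0.1111
  γ=atan2(-0.1805,0.0524)=-1.2884;  ψ=arccos(0.5910)=0.9386;  θ3=γ+ψ≈-0.3499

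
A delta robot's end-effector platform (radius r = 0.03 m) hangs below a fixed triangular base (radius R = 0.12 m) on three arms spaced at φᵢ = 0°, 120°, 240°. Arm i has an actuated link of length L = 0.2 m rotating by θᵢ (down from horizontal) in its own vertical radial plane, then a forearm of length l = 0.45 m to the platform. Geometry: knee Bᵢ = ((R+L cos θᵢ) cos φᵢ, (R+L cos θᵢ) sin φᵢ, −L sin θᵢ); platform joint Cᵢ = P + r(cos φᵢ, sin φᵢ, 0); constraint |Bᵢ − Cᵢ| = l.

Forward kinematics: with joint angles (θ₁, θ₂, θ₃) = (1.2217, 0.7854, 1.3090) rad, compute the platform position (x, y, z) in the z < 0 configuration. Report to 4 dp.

arm 1 at φ=0.0°: ρ1 = 0.1584;  centre 1 = (0.1584, 0.0000, -0.1879)
arm 2 at φ=120.0°: ρ2 = 0.2314;  centre 2 = (-0.1157, 0.2004, -0.1414)
centre 3 = (0.1418·cos240.0°, 0.1418·sin240.0°, -0.1932) = (-0.0709, -0.1228, -0.1932)
eliminate P² terms by subtracting sphere 1 from 2 and 3
linear system: -0.5482x+0.4008y = 0.0131−0.0930z; -0.4586x+-0.2455y = -0.0030−-0.0105z
det = 0.3184;  x = -0.0064+0.0585z,  y = 0.0241+-0.1520z
sphere 1 gives Az²+Bz+C=0 with A=1.0265, B=0.3493, C=-0.1395;  B²−4AC=0.6946;  roots -0.5761, 0.2358;  negative root z = -0.5761
x = -0.0401, y = 0.1117

(-0.0401, 0.1117, -0.5761)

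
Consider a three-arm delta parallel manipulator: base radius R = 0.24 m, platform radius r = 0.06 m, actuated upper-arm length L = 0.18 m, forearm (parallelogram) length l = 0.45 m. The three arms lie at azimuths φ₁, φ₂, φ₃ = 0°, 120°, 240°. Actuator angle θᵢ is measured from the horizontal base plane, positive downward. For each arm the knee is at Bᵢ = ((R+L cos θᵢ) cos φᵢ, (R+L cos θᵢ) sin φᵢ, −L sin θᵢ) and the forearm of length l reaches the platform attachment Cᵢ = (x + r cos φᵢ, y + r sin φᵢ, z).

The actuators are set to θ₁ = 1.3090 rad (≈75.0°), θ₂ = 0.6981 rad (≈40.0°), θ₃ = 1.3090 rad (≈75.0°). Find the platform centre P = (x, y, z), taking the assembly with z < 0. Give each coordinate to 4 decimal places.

φ1=0.0°: virtual centre (0.2266, 0.0000, -0.1739), radius l
arm 2 at φ=120.0°: ρ2 = 0.3179;  S2 = (-0.1589, 0.2753, -0.1157)
arm 3 at φ=240.0°: ρ3 = 0.2266;  S3 = (-0.1133, -0.1962, -0.1739)
subtract pairs → two planes through P
plane₁₂: -0.7711x+0.5506y+0.1163z = 0.0329
det = 0.6769;  x = -0.0191+0.0675z,  y = 0.0330+-0.1168z
quadratic in z: (1.0182)z²+(0.3069)z+(-0.1108)=0, √Δ=0.7386 → z ∈ {-0.5134, 0.2120}; z = -0.5134 (taking z<0)
x = -0.0537, y = 0.0930

(-0.0537, 0.0930, -0.5134)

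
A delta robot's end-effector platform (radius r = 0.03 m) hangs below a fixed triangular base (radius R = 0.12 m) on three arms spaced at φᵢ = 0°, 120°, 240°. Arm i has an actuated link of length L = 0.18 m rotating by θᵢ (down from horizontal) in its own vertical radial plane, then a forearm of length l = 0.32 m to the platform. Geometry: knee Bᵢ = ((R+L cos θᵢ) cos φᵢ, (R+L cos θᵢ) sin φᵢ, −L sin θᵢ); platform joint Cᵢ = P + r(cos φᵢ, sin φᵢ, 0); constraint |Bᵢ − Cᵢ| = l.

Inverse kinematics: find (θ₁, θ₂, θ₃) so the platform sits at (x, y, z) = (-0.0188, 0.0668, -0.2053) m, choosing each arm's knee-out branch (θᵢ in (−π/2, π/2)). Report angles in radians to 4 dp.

φ1=0.0° → target in arm frame (-0.0188, 0.0668)
  e−x'=0.1088;  (l²−L²−(e−x')²−y'²−z²)/2L = 0.0321
  θ1 = atan2(B,A) + arccos(C/0.2323) = 0.3488
arm 2 (φ=120.0°): x'=0.0673, y'=-0.0171
  A cos θ + B sin θ = C:  0.0227·cos θ + -0.2053·sin θ = 0.0751
  √(A²+B²)=0.2066;  θ2 = -1.4604+1.1986 ≈ -0.2618
rotate P by −φ3: (-0.0485, -0.0497, -0.2053)
  A=0.1385, B=-0.2053, C=(l²−L²−A²−y'²−z²)/(2L)=0.0173
  θ3 = atan2(B,A) + arccos(C/0.2476) = 0.5235

θ₁ = 0.3488, θ₂ = -0.2618, θ₃ = 0.5235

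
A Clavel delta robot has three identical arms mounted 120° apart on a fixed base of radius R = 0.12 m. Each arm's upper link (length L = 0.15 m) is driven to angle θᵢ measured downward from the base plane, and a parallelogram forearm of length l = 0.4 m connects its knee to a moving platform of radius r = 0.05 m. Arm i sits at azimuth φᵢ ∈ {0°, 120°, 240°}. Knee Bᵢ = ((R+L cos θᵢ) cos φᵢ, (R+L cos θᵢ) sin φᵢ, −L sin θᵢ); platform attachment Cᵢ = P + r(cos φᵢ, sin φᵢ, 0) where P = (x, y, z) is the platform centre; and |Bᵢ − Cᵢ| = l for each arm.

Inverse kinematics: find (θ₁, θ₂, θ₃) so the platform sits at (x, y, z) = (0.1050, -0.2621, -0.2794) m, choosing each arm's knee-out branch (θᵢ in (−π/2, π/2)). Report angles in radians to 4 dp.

θ₁ = -0.0002, θ₂ = 1.3960, θ₃ = -0.3494

φ1=0.0° → target in arm frame (0.1050, -0.2621)
  e−x'=-0.0350;  (l²−L²−(e−x')²−y'²−z²)/2L = -0.0350
  θ1 = atan2(B,A) + arccos(C/0.2816) = -0.0002
rotate P by −φ2: (-0.2795, 0.0401, -0.2794)
  A=0.3495, B=-0.2794, C=(l²−L²−A²−y'²−z²)/(2L)=-0.2144
  γ=atan2(-0.2794,0.3495)=-0.6744;  ψ=arccos(-0.4791)=2.0704;  θ2=γ+ψ≈1.3960
arm 3 (φ=240.0°): x'=0.1745, y'=0.2220
  A=-0.1045, B=-0.2794, C=(l²−L²−A²−y'²−z²)/(2L)=-0.0025
  √(A²+B²)=0.2983;  θ3 = -1.9287+1.5793 ≈ -0.3494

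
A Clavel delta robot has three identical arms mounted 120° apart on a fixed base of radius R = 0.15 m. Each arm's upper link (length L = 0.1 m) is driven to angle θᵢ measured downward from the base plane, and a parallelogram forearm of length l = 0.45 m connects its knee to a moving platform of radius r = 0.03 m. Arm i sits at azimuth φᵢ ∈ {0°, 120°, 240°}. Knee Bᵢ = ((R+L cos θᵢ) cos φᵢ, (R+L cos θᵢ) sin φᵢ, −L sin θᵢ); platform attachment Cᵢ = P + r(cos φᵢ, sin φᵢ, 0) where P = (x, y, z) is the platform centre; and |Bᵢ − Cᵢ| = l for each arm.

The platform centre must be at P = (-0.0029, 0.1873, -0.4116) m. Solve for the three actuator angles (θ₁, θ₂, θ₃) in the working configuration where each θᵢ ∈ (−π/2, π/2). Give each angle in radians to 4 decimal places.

rotate P by −φ1: (-0.0029, 0.1873, -0.4116)
  e−x'=0.1229;  (l²−L²−(e−x')²−y'²−z²)/2L = -0.1355
  θ1 = atan2(B,A) + arccos(C/0.4296) = 0.6111
arm 2 (φ=120.0°): x'=0.1637, y'=-0.0911
  e−x'=-0.0437;  (l²−L²−(e−x')²−y'²−z²)/2L = 0.0644
  γ=atan2(-0.4116,-0.0437)=-1.6765;  ψ=arccos(0.1555)=1.4147;  θ2=γ+ψ≈-0.2618
φ3=240.0° → target in arm frame (-0.1608, -0.0962)
  A cos θ + B sin θ = C:  0.2808·cos θ + -0.4116·sin θ = -0.3249
  θ3 = atan2(B,A) + arccos(C/0.4982) = 1.3090

θ₁ = 0.6111, θ₂ = -0.2618, θ₃ = 1.3090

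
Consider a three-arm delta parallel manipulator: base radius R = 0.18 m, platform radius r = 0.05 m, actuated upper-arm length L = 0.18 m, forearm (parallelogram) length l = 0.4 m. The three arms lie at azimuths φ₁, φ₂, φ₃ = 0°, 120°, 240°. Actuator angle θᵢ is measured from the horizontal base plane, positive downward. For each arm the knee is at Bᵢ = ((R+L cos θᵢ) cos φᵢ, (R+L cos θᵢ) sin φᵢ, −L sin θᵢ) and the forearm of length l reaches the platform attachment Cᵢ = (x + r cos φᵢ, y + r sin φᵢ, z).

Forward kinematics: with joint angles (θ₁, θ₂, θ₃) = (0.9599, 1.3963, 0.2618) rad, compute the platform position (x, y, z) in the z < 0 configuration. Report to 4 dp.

φ1=0.0°: virtual centre (0.2332, 0.0000, -0.1474), radius l
centre 2 = (0.1613·cos120.0°, 0.1613·sin120.0°, -0.1773) = (-0.0806, 0.1396, -0.1773)
φ3=240.0°: virtual centre (-0.1519, -0.2632, -0.0466), radius l
eliminate P² terms by subtracting sphere 1 from 2 and 3
plane₁₂: -0.6277x+0.2793y+-0.0596z = -0.0187
det = 0.5455;  x = 0.0087+0.0457z,  y = -0.0476+0.3163z
quadratic in z: (1.1022)z²+(0.2443)z+(-0.0856)=0, √Δ=0.6610 → z ∈ {-0.4107, 0.1890}; z = -0.4107 (taking z<0)
x = -0.0101, y = -0.1775

(-0.0101, -0.1775, -0.4107)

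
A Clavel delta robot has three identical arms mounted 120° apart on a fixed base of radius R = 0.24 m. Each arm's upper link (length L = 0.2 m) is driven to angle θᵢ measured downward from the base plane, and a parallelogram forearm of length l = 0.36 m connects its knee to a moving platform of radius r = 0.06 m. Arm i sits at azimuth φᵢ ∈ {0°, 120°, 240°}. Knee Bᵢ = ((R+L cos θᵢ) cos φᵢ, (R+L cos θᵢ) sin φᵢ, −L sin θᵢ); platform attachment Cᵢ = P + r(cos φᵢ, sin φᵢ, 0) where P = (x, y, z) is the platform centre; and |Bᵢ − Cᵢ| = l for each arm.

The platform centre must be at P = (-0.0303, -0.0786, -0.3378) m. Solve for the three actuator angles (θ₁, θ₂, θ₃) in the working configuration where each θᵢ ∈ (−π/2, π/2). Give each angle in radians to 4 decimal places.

arm 1 (φ=0.0°): x'=-0.0303, y'=-0.0786
  e−x'=0.2103;  (l²−L²−(e−x')²−y'²−z²)/2L = -0.1873
  √(A²+B²)=0.3979;  θ1 = -1.0140+2.0608 ≈ 1.0469
rotate P by −φ2: (-0.0529, 0.0655, -0.3378)
  e−x'=0.2329;  (l²−L²−(e−x')²−y'²−z²)/2L = -0.2076
  √(A²+B²)=0.4103;  θ2 = -0.9671+2.1014 ≈ 1.1343
rotate P by −φ3: (0.0832, 0.0131, -0.3378)
  A=0.0968, B=-0.3378, C=(l²−L²−A²−y'²−z²)/(2L)=-0.0851
  γ=atan2(-0.3378,0.0968)=-1.2918;  ψ=arccos(-0.2422)=1.8155;  θ3=γ+ψ≈0.5237

θ₁ = 1.0469, θ₂ = 1.1343, θ₃ = 0.5237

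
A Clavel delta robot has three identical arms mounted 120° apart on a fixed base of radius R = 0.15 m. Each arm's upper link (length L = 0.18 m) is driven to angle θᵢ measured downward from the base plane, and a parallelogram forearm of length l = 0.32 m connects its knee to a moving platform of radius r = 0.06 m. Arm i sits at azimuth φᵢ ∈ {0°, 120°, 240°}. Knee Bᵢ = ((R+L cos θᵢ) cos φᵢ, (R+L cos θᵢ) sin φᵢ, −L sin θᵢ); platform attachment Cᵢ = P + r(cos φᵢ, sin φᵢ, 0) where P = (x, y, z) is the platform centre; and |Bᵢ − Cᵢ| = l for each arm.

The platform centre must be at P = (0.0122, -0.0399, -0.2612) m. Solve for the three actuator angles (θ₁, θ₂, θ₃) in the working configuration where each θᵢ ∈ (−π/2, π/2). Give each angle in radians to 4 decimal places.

rotate P by −φ1: (0.0122, -0.0399, -0.2612)
  A cos θ + B sin θ = C:  0.0778·cos θ + -0.2612·sin θ = -0.0163
  √(A²+B²)=0.2725;  θ1 = -1.2813+1.6307 ≈ 0.3494
φ2=120.0° → target in arm frame (-0.0407, 0.0094)
  e−x'=0.1307;  (l²−L²−(e−x')²−y'²−z²)/2L = -0.0427
  γ=atan2(-0.2612,0.1307)=-1.1070;  ψ=arccos(-0.1463)=1.7176;  θ2=γ+ψ≈0.6107
φ3=240.0° → target in arm frame (0.0285, 0.0305)
  e−x'=0.0615;  (l²−L²−(e−x')²−y'²−z²)/2L = -0.0082
  γ=atan2(-0.2612,0.0615)=-1.3394;  ψ=arccos(-0.0305)=1.6013;  θ3=γ+ψ≈0.2619

θ₁ = 0.3494, θ₂ = 0.6107, θ₃ = 0.2619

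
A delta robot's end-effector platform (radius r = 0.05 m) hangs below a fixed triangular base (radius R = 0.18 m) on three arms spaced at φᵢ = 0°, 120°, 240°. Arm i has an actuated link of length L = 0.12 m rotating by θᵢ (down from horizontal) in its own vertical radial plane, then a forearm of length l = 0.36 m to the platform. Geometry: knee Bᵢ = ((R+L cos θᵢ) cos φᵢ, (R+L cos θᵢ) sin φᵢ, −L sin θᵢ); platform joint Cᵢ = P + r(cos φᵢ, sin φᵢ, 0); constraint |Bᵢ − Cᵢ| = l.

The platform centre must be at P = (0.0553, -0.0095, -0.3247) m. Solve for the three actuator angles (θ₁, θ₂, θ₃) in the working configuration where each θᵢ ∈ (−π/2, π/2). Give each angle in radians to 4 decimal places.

arm 1 (φ=0.0°): x'=0.0553, y'=-0.0095
  A=0.0747, B=-0.3247, C=(l²−L²−A²−y'²−z²)/(2L)=0.0171
  √(A²+B²)=0.3332;  θ1 = -1.3447+1.5195 ≈ 0.1748
arm 2 (φ=120.0°): x'=-0.0359, y'=-0.0431
  A cos θ + B sin θ = C:  0.1659·cos θ + -0.3247·sin θ = -0.0817
  γ=atan2(-0.3247,0.1659)=-1.0985;  ψ=arccos(-0.2241)=1.7968;  θ2=γ+ψ≈0.6983
rotate P by −φ3: (-0.0194, 0.0526, -0.3247)
  e−x'=0.1494;  (l²−L²−(e−x')²−y'²−z²)/2L = -0.0639
  √(A²+B²)=0.3574;  θ3 = -1.1395+1.7504 ≈ 0.6109

θ₁ = 0.1748, θ₂ = 0.6983, θ₃ = 0.6109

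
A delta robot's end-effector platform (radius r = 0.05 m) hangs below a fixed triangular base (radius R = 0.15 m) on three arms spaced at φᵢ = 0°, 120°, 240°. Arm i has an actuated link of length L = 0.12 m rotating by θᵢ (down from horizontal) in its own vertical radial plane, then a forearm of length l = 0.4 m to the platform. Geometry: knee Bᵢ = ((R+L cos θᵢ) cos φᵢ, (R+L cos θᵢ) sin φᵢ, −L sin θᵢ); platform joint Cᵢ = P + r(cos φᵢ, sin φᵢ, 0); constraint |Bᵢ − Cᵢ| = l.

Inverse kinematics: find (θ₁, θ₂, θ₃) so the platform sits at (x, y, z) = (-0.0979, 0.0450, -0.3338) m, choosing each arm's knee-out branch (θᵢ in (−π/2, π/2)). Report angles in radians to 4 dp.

φ1=0.0° → target in arm frame (-0.0979, 0.0450)
  e−x'=0.1979;  (l²−L²−(e−x')²−y'²−z²)/2L = -0.0292
  γ=atan2(-0.3338,0.1979)=-1.0356;  ψ=arccos(-0.0753)=1.6462;  θ1=γ+ψ≈0.6105
rotate P by −φ2: (0.0879, 0.0623, -0.3338)
  A cos θ + B sin θ = C:  0.0121·cos θ + -0.3338·sin θ = 0.1256
  γ=atan2(-0.3338,0.0121)=-1.5346;  ψ=arccos(0.3761)=1.1852;  θ2=γ+ψ≈-0.3494
rotate P by −φ3: (0.0100, -0.1073, -0.3338)
  A=0.0900, B=-0.3338, C=(l²−L²−A²−y'²−z²)/(2L)=0.0607
  θ3 = atan2(B,A) + arccos(C/0.3457) = 0.0870

θ₁ = 0.6105, θ₂ = -0.3494, θ₃ = 0.0870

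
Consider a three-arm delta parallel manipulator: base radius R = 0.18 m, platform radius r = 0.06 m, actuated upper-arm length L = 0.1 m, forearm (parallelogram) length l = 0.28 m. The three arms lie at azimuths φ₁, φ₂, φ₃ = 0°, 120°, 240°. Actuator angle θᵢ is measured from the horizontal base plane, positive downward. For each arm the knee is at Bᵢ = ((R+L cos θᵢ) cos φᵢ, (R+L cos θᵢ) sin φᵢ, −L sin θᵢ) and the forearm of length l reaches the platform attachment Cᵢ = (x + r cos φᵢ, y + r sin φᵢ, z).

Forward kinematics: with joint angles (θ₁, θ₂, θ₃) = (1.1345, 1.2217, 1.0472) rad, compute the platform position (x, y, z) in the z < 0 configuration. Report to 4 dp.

arm 1 at φ=0.0°: ρ1 = 0.1623;  centre 1 = (0.1623, 0.0000, -0.0906)
φ2=120.0°: virtual centre (-0.0771, 0.1335, -0.0940), radius l
φ3=240.0°: virtual centre (-0.0850, -0.1472, -0.0866), radius l
subtract pairs → two planes through P
plane₁₂: -0.4787x+0.2671y+-0.0067z = -0.0019
det = 0.2730;  x = 0.0003+0.0007z,  y = -0.0068+0.0262z
sphere 1 gives Az²+Bz+C=0 with A=1.0007, B=0.1807, C=-0.0439;  B²−4AC=0.2084;  roots -0.3184, 0.1378;  negative root z = -0.3184
x = 0.0000, y = -0.0151

(0.0000, -0.0151, -0.3184)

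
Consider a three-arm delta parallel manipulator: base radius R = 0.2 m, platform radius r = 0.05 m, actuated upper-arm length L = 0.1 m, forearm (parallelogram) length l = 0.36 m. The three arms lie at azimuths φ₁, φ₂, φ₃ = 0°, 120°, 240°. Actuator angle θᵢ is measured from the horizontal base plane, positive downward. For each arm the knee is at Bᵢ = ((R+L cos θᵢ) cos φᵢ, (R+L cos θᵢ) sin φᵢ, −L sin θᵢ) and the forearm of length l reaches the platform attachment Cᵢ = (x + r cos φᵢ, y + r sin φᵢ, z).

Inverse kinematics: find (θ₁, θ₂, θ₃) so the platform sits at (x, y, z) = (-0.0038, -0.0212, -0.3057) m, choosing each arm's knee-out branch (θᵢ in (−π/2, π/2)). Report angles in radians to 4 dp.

arm 1 (φ=0.0°): x'=-0.0038, y'=-0.0212
  A=0.1538, B=-0.3057, C=(l²−L²−A²−y'²−z²)/(2L)=0.0102
  √(A²+B²)=0.3422;  θ1 = -1.1047+1.5409 ≈ 0.4363
arm 2 (φ=120.0°): x'=-0.0165, y'=0.0139
  A=0.1665, B=-0.3057, C=(l²−L²−A²−y'²−z²)/(2L)=-0.0088
  √(A²+B²)=0.3481;  θ2 = -1.0722+1.5960 ≈ 0.5238
rotate P by −φ3: (0.0203, 0.0073, -0.3057)
  A=0.1297, B=-0.3057, C=(l²−L²−A²−y'²−z²)/(2L)=0.0463
  γ=atan2(-0.3057,0.1297)=-1.1694;  ψ=arccos(0.1394)=1.4309;  θ3=γ+ψ≈0.2615

θ₁ = 0.4363, θ₂ = 0.5238, θ₃ = 0.2615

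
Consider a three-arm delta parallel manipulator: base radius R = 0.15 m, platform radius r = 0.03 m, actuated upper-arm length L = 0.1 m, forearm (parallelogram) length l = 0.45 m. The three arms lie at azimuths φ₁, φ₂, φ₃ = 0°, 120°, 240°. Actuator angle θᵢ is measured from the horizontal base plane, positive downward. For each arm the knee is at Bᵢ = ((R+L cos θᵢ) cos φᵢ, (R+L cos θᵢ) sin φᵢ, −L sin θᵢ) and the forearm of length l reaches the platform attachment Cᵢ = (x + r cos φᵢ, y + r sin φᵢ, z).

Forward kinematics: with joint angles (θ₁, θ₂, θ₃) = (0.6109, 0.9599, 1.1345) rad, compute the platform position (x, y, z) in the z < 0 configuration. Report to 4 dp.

(0.0628, 0.0221, -0.4847)

centre 1 = (0.2019·cos0.0°, 0.2019·sin0.0°, -0.0574) = (0.2019, 0.0000, -0.0574)
arm 2 at φ=120.0°: (R−r)+L cos θ2 = 0.1774;  centre 2 = (-0.0887, 0.1536, -0.0819)
φ3=240.0°: virtual centre (-0.0811, -0.1405, -0.0906), radius l
eliminate P² terms by subtracting sphere 1 from 2 and 3
linear system: -0.5812x+0.3072y = -0.0059−-0.0491z; -0.5661x+-0.2810y = -0.0095−-0.0665z
det = 0.3372;  x = 0.0136+-0.1015z,  y = 0.0065+-0.0323z
quadratic in z: (1.0114)z²+(0.1525)z+(-0.1637)=0, √Δ=0.8279 → z ∈ {-0.4847, 0.3339}; z = -0.4847 (taking z<0)
x = 0.0628, y = 0.0221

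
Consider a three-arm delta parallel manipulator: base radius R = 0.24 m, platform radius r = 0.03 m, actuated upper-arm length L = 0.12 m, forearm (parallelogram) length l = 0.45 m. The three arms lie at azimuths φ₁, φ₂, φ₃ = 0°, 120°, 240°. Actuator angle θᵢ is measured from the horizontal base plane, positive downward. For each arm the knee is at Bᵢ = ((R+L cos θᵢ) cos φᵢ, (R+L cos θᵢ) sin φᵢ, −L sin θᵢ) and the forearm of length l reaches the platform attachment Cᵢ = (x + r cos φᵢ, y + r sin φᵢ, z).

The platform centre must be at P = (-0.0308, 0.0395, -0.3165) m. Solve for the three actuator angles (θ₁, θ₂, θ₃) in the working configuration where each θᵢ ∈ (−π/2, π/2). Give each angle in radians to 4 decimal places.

φ1=0.0° → target in arm frame (-0.0308, 0.0395)
  e−x'=0.2408;  (l²−L²−(e−x')²−y'²−z²)/2L = 0.1183
  θ1 = atan2(B,A) + arccos(C/0.3977) = 0.3485
arm 2 (φ=120.0°): x'=0.0496, y'=0.0069
  A cos θ + B sin θ = C:  0.1604·cos θ + -0.3165·sin θ = 0.2590
  γ=atan2(-0.3165,0.1604)=-1.1017;  ψ=arccos(0.7299)=0.7527;  θ2=γ+ψ≈-0.3491
φ3=240.0° → target in arm frame (-0.0188, -0.0464)
  e−x'=0.2288;  (l²−L²−(e−x')²−y'²−z²)/2L = 0.1392
  √(A²+B²)=0.3905;  θ3 = -0.9448+1.2062 ≈ 0.2614

θ₁ = 0.3485, θ₂ = -0.3491, θ₃ = 0.2614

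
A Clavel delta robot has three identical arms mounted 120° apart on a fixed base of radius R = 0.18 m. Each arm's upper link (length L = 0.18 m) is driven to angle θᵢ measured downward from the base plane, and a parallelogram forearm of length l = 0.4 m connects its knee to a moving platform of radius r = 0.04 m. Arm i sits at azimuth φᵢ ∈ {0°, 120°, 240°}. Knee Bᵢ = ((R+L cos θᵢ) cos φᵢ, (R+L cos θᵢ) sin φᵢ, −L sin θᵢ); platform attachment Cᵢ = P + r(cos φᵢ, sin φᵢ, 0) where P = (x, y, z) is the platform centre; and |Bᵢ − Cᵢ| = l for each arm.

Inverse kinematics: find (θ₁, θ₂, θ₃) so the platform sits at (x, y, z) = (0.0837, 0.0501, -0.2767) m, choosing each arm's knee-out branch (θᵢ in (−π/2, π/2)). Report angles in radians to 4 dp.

rotate P by −φ1: (0.0837, 0.0501, -0.2767)
  e−x'=0.0563;  (l²−L²−(e−x')²−y'²−z²)/2L = 0.1260
  θ1 = atan2(B,A) + arccos(C/0.2824) = -0.2618
arm 2 (φ=120.0°): x'=0.0015, y'=-0.0975
  A cos θ + B sin θ = C:  0.1385·cos θ + -0.2767·sin θ = 0.0621
  √(A²+B²)=0.3094;  θ2 = -1.1068+1.3688 ≈ 0.2619
arm 3 (φ=240.0°): x'=-0.0852, y'=0.0474
  A=0.2252, B=-0.2767, C=(l²−L²−A²−y'²−z²)/(2L)=-0.0054
  γ=atan2(-0.2767,0.2252)=-0.8876;  ψ=arccos(-0.0151)=1.5859;  θ3=γ+ψ≈0.6984

θ₁ = -0.2618, θ₂ = 0.2619, θ₃ = 0.6984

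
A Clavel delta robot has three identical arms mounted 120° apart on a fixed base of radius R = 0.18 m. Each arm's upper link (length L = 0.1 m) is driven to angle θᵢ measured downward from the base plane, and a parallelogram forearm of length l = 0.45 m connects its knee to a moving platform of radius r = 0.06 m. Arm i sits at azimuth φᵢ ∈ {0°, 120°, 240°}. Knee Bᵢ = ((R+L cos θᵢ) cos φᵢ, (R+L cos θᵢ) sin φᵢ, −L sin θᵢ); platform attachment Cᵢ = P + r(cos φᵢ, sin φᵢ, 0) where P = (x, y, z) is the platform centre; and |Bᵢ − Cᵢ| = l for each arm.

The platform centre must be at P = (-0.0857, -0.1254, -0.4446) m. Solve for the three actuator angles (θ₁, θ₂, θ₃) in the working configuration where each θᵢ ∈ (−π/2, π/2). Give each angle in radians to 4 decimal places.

φ1=0.0° → target in arm frame (-0.0857, -0.1254)
  e−x'=0.2057;  (l²−L²−(e−x')²−y'²−z²)/2L = -0.3160
  γ=atan2(-0.4446,0.2057)=-1.1375;  ψ=arccos(-0.6451)=2.2720;  θ1=γ+ψ≈1.1345
φ2=120.0° → target in arm frame (-0.0657, 0.1369)
  e−x'=0.1857;  (l²−L²−(e−x')²−y'²−z²)/2L = -0.2921
  √(A²+B²)=0.4818;  θ2 = -1.1750+2.2221 ≈ 1.0470
arm 3 (φ=240.0°): x'=0.1514, y'=-0.0115
  e−x'=-0.0314;  (l²−L²−(e−x')²−y'²−z²)/2L = -0.0315
  γ=atan2(-0.4446,-0.0314)=-1.6414;  ψ=arccos(-0.0706)=1.6414;  θ3=γ+ψ≈0.0000

θ₁ = 1.1345, θ₂ = 1.0470, θ₃ = 0.0000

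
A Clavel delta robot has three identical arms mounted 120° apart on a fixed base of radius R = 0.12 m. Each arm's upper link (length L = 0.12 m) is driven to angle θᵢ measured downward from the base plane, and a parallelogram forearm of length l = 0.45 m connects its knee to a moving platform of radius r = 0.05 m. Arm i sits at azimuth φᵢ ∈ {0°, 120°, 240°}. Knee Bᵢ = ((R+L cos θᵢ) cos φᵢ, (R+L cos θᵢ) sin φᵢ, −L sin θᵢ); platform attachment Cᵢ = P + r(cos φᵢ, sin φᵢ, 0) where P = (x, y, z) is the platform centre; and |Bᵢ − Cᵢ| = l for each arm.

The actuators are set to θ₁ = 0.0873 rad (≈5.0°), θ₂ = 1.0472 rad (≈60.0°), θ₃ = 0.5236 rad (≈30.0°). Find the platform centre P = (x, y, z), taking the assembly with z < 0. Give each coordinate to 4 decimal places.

(0.1372, -0.0977, -0.4466)

φ1=0.0°: virtual centre (0.1895, 0.0000, -0.0105), radius l
φ2=120.0°: virtual centre (-0.0650, 0.1126, -0.1039), radius l
O3 = (0.1739·cos240.0°, 0.1739·sin240.0°, -0.0600) = (-0.0870, -0.1506, -0.0600)
eliminate P² terms by subtracting sphere 1 from 2 and 3
[-0.5091 0.2252 -0.1869]·P = -0.0083;  [-0.5530 -0.3012 -0.0991]·P = -0.0022
Cramer: x(z) = 0.0108-0.2829z;  y(z) = -0.0126+0.1905z
quadratic in z: (1.1163)z²+(0.1173)z+(-0.1703)=0, √Δ=0.8798 → z ∈ {-0.4466, 0.3416}; z = -0.4466 (taking z<0)
x = 0.1372, y = -0.0977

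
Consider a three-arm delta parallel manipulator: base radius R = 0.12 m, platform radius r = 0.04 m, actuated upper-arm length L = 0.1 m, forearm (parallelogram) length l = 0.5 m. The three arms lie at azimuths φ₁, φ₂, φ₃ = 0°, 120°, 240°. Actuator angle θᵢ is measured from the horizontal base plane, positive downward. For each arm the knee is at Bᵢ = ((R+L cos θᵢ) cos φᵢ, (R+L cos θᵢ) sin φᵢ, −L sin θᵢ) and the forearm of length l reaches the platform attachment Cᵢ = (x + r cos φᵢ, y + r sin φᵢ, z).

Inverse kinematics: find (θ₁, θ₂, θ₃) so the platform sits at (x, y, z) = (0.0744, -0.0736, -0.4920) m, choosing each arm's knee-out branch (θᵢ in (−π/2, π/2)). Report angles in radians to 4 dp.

arm 1 (φ=0.0°): x'=0.0744, y'=-0.0736
  e−x'=0.0056;  (l²−L²−(e−x')²−y'²−z²)/2L = -0.0376
  √(A²+B²)=0.4920;  θ1 = -1.5594+1.6472 ≈ 0.0878
rotate P by −φ2: (-0.1009, -0.0276, -0.4920)
  A cos θ + B sin θ = C:  0.1809·cos θ + -0.4920·sin θ = -0.1778
  √(A²+B²)=0.5242;  θ2 = -1.2184+1.9169 ≈ 0.6985
φ3=240.0° → target in arm frame (0.0265, 0.1012)
  e−x'=0.0535;  (l²−L²−(e−x')²−y'²−z²)/2L = -0.0759
  θ3 = atan2(B,A) + arccos(C/0.4949) = 0.2621

θ₁ = 0.0878, θ₂ = 0.6985, θ₃ = 0.2621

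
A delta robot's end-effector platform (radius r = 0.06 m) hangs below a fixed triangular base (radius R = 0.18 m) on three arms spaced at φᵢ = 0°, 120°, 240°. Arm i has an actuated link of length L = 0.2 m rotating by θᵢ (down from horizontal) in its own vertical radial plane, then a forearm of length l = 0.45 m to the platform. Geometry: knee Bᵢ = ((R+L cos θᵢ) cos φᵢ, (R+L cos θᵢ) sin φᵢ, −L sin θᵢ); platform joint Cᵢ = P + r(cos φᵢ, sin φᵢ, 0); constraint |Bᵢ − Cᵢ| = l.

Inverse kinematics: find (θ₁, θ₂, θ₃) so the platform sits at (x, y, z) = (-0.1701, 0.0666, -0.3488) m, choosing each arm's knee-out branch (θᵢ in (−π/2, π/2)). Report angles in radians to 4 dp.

φ1=0.0° → target in arm frame (-0.1701, 0.0666)
  A cos θ + B sin θ = C:  0.2901·cos θ + -0.3488·sin θ = -0.1194
  √(A²+B²)=0.4537;  θ1 = -0.8770+1.8371 ≈ 0.9601
arm 2 (φ=120.0°): x'=0.1427, y'=0.1140
  A cos θ + B sin θ = C:  -0.0227·cos θ + -0.3488·sin θ = 0.0683
  √(A²+B²)=0.3495;  θ2 = -1.6359+1.3741 ≈ -0.2618
arm 3 (φ=240.0°): x'=0.0274, y'=-0.1806
  e−x'=0.0926;  (l²−L²−(e−x')²−y'²−z²)/2L = -0.0009
  γ=atan2(-0.3488,0.0926)=-1.3112;  ψ=arccos(-0.0025)=1.5733;  θ3=γ+ψ≈0.2621

θ₁ = 0.9601, θ₂ = -0.2618, θ₃ = 0.2621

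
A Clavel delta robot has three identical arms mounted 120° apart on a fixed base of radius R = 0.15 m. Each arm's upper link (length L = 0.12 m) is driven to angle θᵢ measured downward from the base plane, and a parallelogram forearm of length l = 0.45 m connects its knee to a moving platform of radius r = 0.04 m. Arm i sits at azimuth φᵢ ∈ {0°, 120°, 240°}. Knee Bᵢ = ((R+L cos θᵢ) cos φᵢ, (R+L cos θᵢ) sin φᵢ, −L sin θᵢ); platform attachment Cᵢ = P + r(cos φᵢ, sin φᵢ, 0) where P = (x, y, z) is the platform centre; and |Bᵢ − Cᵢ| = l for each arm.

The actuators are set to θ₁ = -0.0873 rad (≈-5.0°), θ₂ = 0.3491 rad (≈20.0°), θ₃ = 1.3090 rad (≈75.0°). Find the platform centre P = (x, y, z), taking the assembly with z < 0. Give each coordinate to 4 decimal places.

O1 = (0.2295·cos0.0°, 0.2295·sin0.0°, 0.0105) = (0.2295, 0.0000, 0.0105)
O2 = (0.2228·cos120.0°, 0.2228·sin120.0°, -0.0410) = (-0.1114, 0.1929, -0.0410)
O3 = (0.1411·cos240.0°, 0.1411·sin240.0°, -0.1159) = (-0.0705, -0.1222, -0.1159)
eliminate P² terms by subtracting sphere 1 from 2 and 3
linear system: -0.6818x+0.3858y = -0.0015−-0.1030z; -0.6001x+-0.2443y = -0.0195−-0.2527z
det = 0.3981;  x = 0.0198+-0.3081z,  y = 0.0311+-0.2776z
sphere 1 gives Az²+Bz+C=0 with A=1.1720, B=0.0911, C=-0.1574;  B²−4AC=0.7463;  roots -0.4074, 0.3297;  negative root z = -0.4074
x = 0.1453, y = 0.1442

(0.1453, 0.1442, -0.4074)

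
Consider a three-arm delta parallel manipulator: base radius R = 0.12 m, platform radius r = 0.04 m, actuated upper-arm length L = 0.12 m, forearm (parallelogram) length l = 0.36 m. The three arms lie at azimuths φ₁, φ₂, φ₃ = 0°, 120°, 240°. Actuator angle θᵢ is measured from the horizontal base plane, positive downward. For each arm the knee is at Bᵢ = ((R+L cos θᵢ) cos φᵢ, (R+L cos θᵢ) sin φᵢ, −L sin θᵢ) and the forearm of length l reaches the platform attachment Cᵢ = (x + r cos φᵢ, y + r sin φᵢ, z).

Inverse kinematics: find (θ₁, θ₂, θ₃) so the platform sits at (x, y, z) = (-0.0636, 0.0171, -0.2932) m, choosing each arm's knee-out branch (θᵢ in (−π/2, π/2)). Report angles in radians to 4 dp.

rotate P by −φ1: (-0.0636, 0.0171, -0.2932)
  e−x'=0.1436;  (l²−L²−(e−x')²−y'²−z²)/2L = 0.0347
  γ=atan2(-0.2932,0.1436)=-1.1154;  ψ=arccos(0.1062)=1.4644;  θ1=γ+ψ≈0.3490
arm 2 (φ=120.0°): x'=0.0466, y'=0.0465
  e−x'=0.0334;  (l²−L²−(e−x')²−y'²−z²)/2L = 0.1081
  θ2 = atan2(B,A) + arccos(C/0.2951) = -0.2618
rotate P by −φ3: (0.0170, -0.0636, -0.2932)
  A cos θ + B sin θ = C:  0.0630·cos θ + -0.2932·sin θ = 0.0884
  γ=atan2(-0.2932,0.0630)=-1.3591;  ψ=arccos(0.2948)=1.2716;  θ3=γ+ψ≈-0.0875

θ₁ = 0.3490, θ₂ = -0.2618, θ₃ = -0.0875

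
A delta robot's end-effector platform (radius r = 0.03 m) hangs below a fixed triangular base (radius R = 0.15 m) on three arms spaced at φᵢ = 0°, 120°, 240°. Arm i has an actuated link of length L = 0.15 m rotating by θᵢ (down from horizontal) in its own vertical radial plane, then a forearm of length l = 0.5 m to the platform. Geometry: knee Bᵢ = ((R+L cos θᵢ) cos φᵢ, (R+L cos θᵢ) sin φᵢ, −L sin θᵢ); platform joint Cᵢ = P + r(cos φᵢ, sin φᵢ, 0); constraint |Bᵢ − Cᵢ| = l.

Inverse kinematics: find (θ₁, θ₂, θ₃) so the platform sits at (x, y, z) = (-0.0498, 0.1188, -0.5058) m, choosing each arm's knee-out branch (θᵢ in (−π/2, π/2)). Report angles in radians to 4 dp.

rotate P by −φ1: (-0.0498, 0.1188, -0.5058)
  A cos θ + B sin θ = C:  0.1698·cos θ + -0.5058·sin θ = -0.2376
  γ=atan2(-0.5058,0.1698)=-1.2469;  ψ=arccos(-0.4453)=2.0323;  θ1=γ+ψ≈0.7854
rotate P by −φ2: (0.1278, -0.0163, -0.5058)
  A cos θ + B sin θ = C:  -0.0078·cos θ + -0.5058·sin θ = -0.0955
  θ2 = atan2(B,A) + arccos(C/0.5059) = 0.1746
rotate P by −φ3: (-0.0780, -0.1025, -0.5058)
  e−x'=0.1980;  (l²−L²−(e−x')²−y'²−z²)/2L = -0.2601
  θ3 = atan2(B,A) + arccos(C/0.5432) = 0.8725

θ₁ = 0.7854, θ₂ = 0.1746, θ₃ = 0.8725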